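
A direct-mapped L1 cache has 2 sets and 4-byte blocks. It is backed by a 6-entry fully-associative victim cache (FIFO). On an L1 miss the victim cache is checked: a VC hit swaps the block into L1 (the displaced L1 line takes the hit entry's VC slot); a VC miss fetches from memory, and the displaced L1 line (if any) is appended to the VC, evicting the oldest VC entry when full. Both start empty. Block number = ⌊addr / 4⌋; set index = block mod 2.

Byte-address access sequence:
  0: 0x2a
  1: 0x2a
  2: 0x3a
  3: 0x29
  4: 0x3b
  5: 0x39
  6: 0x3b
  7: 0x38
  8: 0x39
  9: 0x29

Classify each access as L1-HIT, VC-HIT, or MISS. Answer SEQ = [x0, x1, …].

SEQ = [MISS, L1-HIT, MISS, VC-HIT, VC-HIT, L1-HIT, L1-HIT, L1-HIT, L1-HIT, VC-HIT]

  [0] addr=0x2a blk=10 s=0: MISS | VC []
  [1] addr=0x2a blk=10 s=0: L1-HIT | VC []
  [2] addr=0x3a blk=14 s=0: MISS | VC [10]
  [3] addr=0x29 blk=10 s=0: VC-HIT | VC [14]
  [4] addr=0x3b blk=14 s=0: VC-HIT | VC [10]
  [5] addr=0x39 blk=14 s=0: L1-HIT | VC [10]
  [6] addr=0x3b blk=14 s=0: L1-HIT | VC [10]
  [7] addr=0x38 blk=14 s=0: L1-HIT | VC [10]
  [8] addr=0x39 blk=14 s=0: L1-HIT | VC [10]
  [9] addr=0x29 blk=10 s=0: VC-HIT | VC [14]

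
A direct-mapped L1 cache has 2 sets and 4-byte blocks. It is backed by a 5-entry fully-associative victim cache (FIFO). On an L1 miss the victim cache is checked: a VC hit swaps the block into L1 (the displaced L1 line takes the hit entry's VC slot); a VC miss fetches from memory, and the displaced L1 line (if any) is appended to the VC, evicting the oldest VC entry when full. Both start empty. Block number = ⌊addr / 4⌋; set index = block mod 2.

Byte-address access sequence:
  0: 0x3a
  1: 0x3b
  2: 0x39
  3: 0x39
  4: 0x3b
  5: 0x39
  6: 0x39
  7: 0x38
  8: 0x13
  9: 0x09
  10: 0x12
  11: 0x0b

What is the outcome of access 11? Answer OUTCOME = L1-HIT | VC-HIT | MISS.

OUTCOME = VC-HIT

0: 0x3a (blk 14, set 0) → MISS  vc=[]
1: 0x3b (blk 14, set 0) → L1-HIT  vc=[]
2: 0x39 (blk 14, set 0) → L1-HIT  vc=[]
3: 0x39 (blk 14, set 0) → L1-HIT  vc=[]
4: 0x3b (blk 14, set 0) → L1-HIT  vc=[]
5: 0x39 (blk 14, set 0) → L1-HIT  vc=[]
6: 0x39 (blk 14, set 0) → L1-HIT  vc=[]
7: 0x38 (blk 14, set 0) → L1-HIT  vc=[]
8: 0x13 (blk 4, set 0) → MISS  vc=[14]
9: 0x9 (blk 2, set 0) → MISS  vc=[14, 4]
10: 0x12 (blk 4, set 0) → VC-HIT  vc=[14, 2]
11: 0xb (blk 2, set 0) → VC-HIT  vc=[14, 4]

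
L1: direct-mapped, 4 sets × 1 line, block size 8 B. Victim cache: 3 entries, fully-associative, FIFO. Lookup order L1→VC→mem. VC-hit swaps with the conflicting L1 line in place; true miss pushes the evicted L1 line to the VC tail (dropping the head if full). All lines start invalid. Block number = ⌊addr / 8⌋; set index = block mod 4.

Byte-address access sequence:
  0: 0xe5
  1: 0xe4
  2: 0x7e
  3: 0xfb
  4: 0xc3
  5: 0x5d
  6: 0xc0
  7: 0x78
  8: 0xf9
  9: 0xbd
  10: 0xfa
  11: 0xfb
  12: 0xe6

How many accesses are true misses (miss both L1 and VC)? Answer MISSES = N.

  [0] addr=0xe5 blk=28 s=0: MISS | VC []
  [1] addr=0xe4 blk=28 s=0: L1-HIT | VC []
  [2] addr=0x7e blk=15 s=3: MISS | VC []
  [3] addr=0xfb blk=31 s=3: MISS | VC [15]
  [4] addr=0xc3 blk=24 s=0: MISS | VC [15, 28]
  [5] addr=0x5d blk=11 s=3: MISS | VC [15, 28, 31]
  [6] addr=0xc0 blk=24 s=0: L1-HIT | VC [15, 28, 31]
  [7] addr=0x78 blk=15 s=3: VC-HIT | VC [11, 28, 31]
  [8] addr=0xf9 blk=31 s=3: VC-HIT | VC [11, 28, 15]
  [9] addr=0xbd blk=23 s=3: MISS | VC [28, 15, 31]
  [10] addr=0xfa blk=31 s=3: VC-HIT | VC [28, 15, 23]
  [11] addr=0xfb blk=31 s=3: L1-HIT | VC [28, 15, 23]
  [12] addr=0xe6 blk=28 s=0: VC-HIT | VC [24, 15, 23]

MISSES = 6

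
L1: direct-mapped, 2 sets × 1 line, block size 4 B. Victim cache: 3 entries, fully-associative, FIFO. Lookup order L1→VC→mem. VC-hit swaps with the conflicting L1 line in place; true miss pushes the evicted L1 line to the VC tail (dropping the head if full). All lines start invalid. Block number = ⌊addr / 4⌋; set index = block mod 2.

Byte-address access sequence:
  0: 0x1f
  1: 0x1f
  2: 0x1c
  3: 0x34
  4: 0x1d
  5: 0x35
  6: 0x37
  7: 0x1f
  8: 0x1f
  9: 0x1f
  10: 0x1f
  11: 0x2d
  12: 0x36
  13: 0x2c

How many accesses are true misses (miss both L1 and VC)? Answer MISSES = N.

  [0] addr=0x1f blk=7 s=1: MISS | VC []
  [1] addr=0x1f blk=7 s=1: L1-HIT | VC []
  [2] addr=0x1c blk=7 s=1: L1-HIT | VC []
  [3] addr=0x34 blk=13 s=1: MISS | VC [7]
  [4] addr=0x1d blk=7 s=1: VC-HIT | VC [13]
  [5] addr=0x35 blk=13 s=1: VC-HIT | VC [7]
  [6] addr=0x37 blk=13 s=1: L1-HIT | VC [7]
  [7] addr=0x1f blk=7 s=1: VC-HIT | VC [13]
  [8] addr=0x1f blk=7 s=1: L1-HIT | VC [13]
  [9] addr=0x1f blk=7 s=1: L1-HIT | VC [13]
  [10] addr=0x1f blk=7 s=1: L1-HIT | VC [13]
  [11] addr=0x2d blk=11 s=1: MISS | VC [13, 7]
  [12] addr=0x36 blk=13 s=1: VC-HIT | VC [11, 7]
  [13] addr=0x2c blk=11 s=1: VC-HIT | VC [13, 7]

MISSES = 3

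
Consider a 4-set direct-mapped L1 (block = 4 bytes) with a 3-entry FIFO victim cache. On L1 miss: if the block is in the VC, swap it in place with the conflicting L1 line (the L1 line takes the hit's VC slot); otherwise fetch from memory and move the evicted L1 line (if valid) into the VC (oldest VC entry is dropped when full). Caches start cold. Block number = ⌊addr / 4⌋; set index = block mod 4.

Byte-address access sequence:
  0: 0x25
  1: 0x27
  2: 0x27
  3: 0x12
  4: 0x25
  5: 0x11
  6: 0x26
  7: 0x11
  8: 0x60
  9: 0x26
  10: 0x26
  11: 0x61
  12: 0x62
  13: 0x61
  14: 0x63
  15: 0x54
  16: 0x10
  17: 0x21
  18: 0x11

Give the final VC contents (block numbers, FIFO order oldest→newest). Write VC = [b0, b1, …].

0: 0x25 (blk 9, set 1) → MISS  vc=[]
1: 0x27 (blk 9, set 1) → L1-HIT  vc=[]
2: 0x27 (blk 9, set 1) → L1-HIT  vc=[]
3: 0x12 (blk 4, set 0) → MISS  vc=[]
4: 0x25 (blk 9, set 1) → L1-HIT  vc=[]
5: 0x11 (blk 4, set 0) → L1-HIT  vc=[]
6: 0x26 (blk 9, set 1) → L1-HIT  vc=[]
7: 0x11 (blk 4, set 0) → L1-HIT  vc=[]
8: 0x60 (blk 24, set 0) → MISS  vc=[4]
9: 0x26 (blk 9, set 1) → L1-HIT  vc=[4]
10: 0x26 (blk 9, set 1) → L1-HIT  vc=[4]
11: 0x61 (blk 24, set 0) → L1-HIT  vc=[4]
12: 0x62 (blk 24, set 0) → L1-HIT  vc=[4]
13: 0x61 (blk 24, set 0) → L1-HIT  vc=[4]
14: 0x63 (blk 24, set 0) → L1-HIT  vc=[4]
15: 0x54 (blk 21, set 1) → MISS  vc=[4, 9]
16: 0x10 (blk 4, set 0) → VC-HIT  vc=[24, 9]
17: 0x21 (blk 8, set 0) → MISS  vc=[24, 9, 4]
18: 0x11 (blk 4, set 0) → VC-HIT  vc=[24, 9, 8]

VC = [24, 9, 8]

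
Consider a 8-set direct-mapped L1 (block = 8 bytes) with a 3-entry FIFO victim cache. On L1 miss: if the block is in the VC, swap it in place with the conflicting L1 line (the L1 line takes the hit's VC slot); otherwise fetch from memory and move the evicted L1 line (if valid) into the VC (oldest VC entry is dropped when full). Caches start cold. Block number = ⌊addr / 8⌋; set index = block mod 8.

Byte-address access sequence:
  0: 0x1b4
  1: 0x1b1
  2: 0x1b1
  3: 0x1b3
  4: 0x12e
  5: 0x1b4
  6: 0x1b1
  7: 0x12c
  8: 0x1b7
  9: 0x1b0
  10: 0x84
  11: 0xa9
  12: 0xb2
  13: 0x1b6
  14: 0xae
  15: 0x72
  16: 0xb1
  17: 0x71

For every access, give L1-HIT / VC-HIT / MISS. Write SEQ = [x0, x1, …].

  [0] addr=0x1b4 blk=54 s=6: MISS | VC []
  [1] addr=0x1b1 blk=54 s=6: L1-HIT | VC []
  [2] addr=0x1b1 blk=54 s=6: L1-HIT | VC []
  [3] addr=0x1b3 blk=54 s=6: L1-HIT | VC []
  [4] addr=0x12e blk=37 s=5: MISS | VC []
  [5] addr=0x1b4 blk=54 s=6: L1-HIT | VC []
  [6] addr=0x1b1 blk=54 s=6: L1-HIT | VC []
  [7] addr=0x12c blk=37 s=5: L1-HIT | VC []
  [8] addr=0x1b7 blk=54 s=6: L1-HIT | VC []
  [9] addr=0x1b0 blk=54 s=6: L1-HIT | VC []
  [10] addr=0x84 blk=16 s=0: MISS | VC []
  [11] addr=0xa9 blk=21 s=5: MISS | VC [37]
  [12] addr=0xb2 blk=22 s=6: MISS | VC [37, 54]
  [13] addr=0x1b6 blk=54 s=6: VC-HIT | VC [37, 22]
  [14] addr=0xae blk=21 s=5: L1-HIT | VC [37, 22]
  [15] addr=0x72 blk=14 s=6: MISS | VC [37, 22, 54]
  [16] addr=0xb1 blk=22 s=6: VC-HIT | VC [37, 14, 54]
  [17] addr=0x71 blk=14 s=6: VC-HIT | VC [37, 22, 54]

SEQ = [MISS, L1-HIT, L1-HIT, L1-HIT, MISS, L1-HIT, L1-HIT, L1-HIT, L1-HIT, L1-HIT, MISS, MISS, MISS, VC-HIT, L1-HIT, MISS, VC-HIT, VC-HIT]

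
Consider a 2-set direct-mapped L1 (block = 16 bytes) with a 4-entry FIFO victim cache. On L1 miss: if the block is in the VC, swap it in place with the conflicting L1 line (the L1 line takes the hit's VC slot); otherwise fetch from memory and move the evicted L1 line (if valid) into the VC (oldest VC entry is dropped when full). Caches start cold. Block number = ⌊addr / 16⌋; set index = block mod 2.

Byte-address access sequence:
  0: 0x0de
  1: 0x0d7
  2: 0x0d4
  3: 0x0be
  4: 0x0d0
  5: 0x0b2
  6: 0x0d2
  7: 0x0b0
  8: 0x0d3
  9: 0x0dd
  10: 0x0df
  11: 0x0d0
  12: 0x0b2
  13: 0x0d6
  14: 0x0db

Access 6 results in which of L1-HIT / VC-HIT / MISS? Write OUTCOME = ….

0: 0xde (blk 13, set 1) → MISS  vc=[]
1: 0xd7 (blk 13, set 1) → L1-HIT  vc=[]
2: 0xd4 (blk 13, set 1) → L1-HIT  vc=[]
3: 0xbe (blk 11, set 1) → MISS  vc=[13]
4: 0xd0 (blk 13, set 1) → VC-HIT  vc=[11]
5: 0xb2 (blk 11, set 1) → VC-HIT  vc=[13]
6: 0xd2 (blk 13, set 1) → VC-HIT  vc=[11]
7: 0xb0 (blk 11, set 1) → VC-HIT  vc=[13]
8: 0xd3 (blk 13, set 1) → VC-HIT  vc=[11]
9: 0xdd (blk 13, set 1) → L1-HIT  vc=[11]
10: 0xdf (blk 13, set 1) → L1-HIT  vc=[11]
11: 0xd0 (blk 13, set 1) → L1-HIT  vc=[11]
12: 0xb2 (blk 11, set 1) → VC-HIT  vc=[13]
13: 0xd6 (blk 13, set 1) → VC-HIT  vc=[11]
14: 0xdb (blk 13, set 1) → L1-HIT  vc=[11]

OUTCOME = VC-HIT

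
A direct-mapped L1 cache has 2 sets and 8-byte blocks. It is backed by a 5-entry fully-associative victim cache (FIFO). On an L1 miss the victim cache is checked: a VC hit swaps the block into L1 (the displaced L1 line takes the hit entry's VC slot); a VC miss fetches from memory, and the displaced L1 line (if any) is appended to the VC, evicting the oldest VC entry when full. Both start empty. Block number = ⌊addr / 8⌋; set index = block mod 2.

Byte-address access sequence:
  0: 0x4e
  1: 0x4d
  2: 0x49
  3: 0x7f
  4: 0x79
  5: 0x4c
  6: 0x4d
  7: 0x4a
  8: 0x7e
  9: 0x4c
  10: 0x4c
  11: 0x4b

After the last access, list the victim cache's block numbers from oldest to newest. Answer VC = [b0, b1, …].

VC = [15]

#0 0x4e→b9/s1 MISS; vc=[]
#1 0x4d→b9/s1 L1-HIT; vc=[]
#2 0x49→b9/s1 L1-HIT; vc=[]
#3 0x7f→b15/s1 MISS; vc=[9]
#4 0x79→b15/s1 L1-HIT; vc=[9]
#5 0x4c→b9/s1 VC-HIT; vc=[15]
#6 0x4d→b9/s1 L1-HIT; vc=[15]
#7 0x4a→b9/s1 L1-HIT; vc=[15]
#8 0x7e→b15/s1 VC-HIT; vc=[9]
#9 0x4c→b9/s1 VC-HIT; vc=[15]
#10 0x4c→b9/s1 L1-HIT; vc=[15]
#11 0x4b→b9/s1 L1-HIT; vc=[15]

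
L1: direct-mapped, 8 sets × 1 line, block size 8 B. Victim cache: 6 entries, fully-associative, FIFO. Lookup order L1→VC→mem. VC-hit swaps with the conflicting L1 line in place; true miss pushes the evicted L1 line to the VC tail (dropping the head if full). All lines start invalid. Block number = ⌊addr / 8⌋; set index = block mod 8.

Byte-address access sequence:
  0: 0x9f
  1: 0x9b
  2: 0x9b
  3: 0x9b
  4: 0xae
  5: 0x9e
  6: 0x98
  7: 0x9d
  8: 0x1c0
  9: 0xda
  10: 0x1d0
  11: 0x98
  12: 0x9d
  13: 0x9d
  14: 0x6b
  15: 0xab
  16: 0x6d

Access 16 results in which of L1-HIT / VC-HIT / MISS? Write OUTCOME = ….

OUTCOME = VC-HIT

0: 0x9f (blk 19, set 3) → MISS  vc=[]
1: 0x9b (blk 19, set 3) → L1-HIT  vc=[]
2: 0x9b (blk 19, set 3) → L1-HIT  vc=[]
3: 0x9b (blk 19, set 3) → L1-HIT  vc=[]
4: 0xae (blk 21, set 5) → MISS  vc=[]
5: 0x9e (blk 19, set 3) → L1-HIT  vc=[]
6: 0x98 (blk 19, set 3) → L1-HIT  vc=[]
7: 0x9d (blk 19, set 3) → L1-HIT  vc=[]
8: 0x1c0 (blk 56, set 0) → MISS  vc=[]
9: 0xda (blk 27, set 3) → MISS  vc=[19]
10: 0x1d0 (blk 58, set 2) → MISS  vc=[19]
11: 0x98 (blk 19, set 3) → VC-HIT  vc=[27]
12: 0x9d (blk 19, set 3) → L1-HIT  vc=[27]
13: 0x9d (blk 19, set 3) → L1-HIT  vc=[27]
14: 0x6b (blk 13, set 5) → MISS  vc=[27, 21]
15: 0xab (blk 21, set 5) → VC-HIT  vc=[27, 13]
16: 0x6d (blk 13, set 5) → VC-HIT  vc=[27, 21]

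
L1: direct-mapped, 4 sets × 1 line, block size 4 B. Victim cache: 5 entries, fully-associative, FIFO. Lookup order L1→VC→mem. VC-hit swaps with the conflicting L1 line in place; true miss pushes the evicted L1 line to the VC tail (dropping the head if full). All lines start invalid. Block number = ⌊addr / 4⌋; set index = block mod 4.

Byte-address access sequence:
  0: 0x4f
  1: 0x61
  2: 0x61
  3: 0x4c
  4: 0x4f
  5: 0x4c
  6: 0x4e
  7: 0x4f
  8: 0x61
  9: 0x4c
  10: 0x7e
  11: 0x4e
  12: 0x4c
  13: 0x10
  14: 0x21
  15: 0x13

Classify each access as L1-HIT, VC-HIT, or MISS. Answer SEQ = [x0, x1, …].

SEQ = [MISS, MISS, L1-HIT, L1-HIT, L1-HIT, L1-HIT, L1-HIT, L1-HIT, L1-HIT, L1-HIT, MISS, VC-HIT, L1-HIT, MISS, MISS, VC-HIT]

  [0] addr=0x4f blk=19 s=3: MISS | VC []
  [1] addr=0x61 blk=24 s=0: MISS | VC []
  [2] addr=0x61 blk=24 s=0: L1-HIT | VC []
  [3] addr=0x4c blk=19 s=3: L1-HIT | VC []
  [4] addr=0x4f blk=19 s=3: L1-HIT | VC []
  [5] addr=0x4c blk=19 s=3: L1-HIT | VC []
  [6] addr=0x4e blk=19 s=3: L1-HIT | VC []
  [7] addr=0x4f blk=19 s=3: L1-HIT | VC []
  [8] addr=0x61 blk=24 s=0: L1-HIT | VC []
  [9] addr=0x4c blk=19 s=3: L1-HIT | VC []
  [10] addr=0x7e blk=31 s=3: MISS | VC [19]
  [11] addr=0x4e blk=19 s=3: VC-HIT | VC [31]
  [12] addr=0x4c blk=19 s=3: L1-HIT | VC [31]
  [13] addr=0x10 blk=4 s=0: MISS | VC [31, 24]
  [14] addr=0x21 blk=8 s=0: MISS | VC [31, 24, 4]
  [15] addr=0x13 blk=4 s=0: VC-HIT | VC [31, 24, 8]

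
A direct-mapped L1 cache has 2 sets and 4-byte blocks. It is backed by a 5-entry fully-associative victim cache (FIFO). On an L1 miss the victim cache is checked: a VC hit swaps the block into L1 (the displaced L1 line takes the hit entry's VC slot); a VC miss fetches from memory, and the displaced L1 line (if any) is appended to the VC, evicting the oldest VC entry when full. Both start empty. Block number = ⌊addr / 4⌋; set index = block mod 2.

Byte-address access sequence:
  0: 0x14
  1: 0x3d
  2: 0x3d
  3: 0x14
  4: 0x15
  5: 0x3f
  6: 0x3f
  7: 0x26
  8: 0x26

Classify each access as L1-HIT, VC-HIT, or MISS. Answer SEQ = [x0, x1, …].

SEQ = [MISS, MISS, L1-HIT, VC-HIT, L1-HIT, VC-HIT, L1-HIT, MISS, L1-HIT]

0: 0x14 (blk 5, set 1) → MISS  vc=[]
1: 0x3d (blk 15, set 1) → MISS  vc=[5]
2: 0x3d (blk 15, set 1) → L1-HIT  vc=[5]
3: 0x14 (blk 5, set 1) → VC-HIT  vc=[15]
4: 0x15 (blk 5, set 1) → L1-HIT  vc=[15]
5: 0x3f (blk 15, set 1) → VC-HIT  vc=[5]
6: 0x3f (blk 15, set 1) → L1-HIT  vc=[5]
7: 0x26 (blk 9, set 1) → MISS  vc=[5, 15]
8: 0x26 (blk 9, set 1) → L1-HIT  vc=[5, 15]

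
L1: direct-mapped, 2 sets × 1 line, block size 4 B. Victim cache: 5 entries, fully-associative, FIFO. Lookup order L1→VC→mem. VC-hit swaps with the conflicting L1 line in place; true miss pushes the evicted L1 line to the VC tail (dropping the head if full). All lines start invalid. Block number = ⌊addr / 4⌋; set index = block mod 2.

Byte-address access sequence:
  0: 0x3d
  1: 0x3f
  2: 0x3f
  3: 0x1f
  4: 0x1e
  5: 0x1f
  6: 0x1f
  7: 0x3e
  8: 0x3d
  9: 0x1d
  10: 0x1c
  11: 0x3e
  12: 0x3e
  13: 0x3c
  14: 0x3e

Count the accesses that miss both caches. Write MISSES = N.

MISSES = 2

#0 0x3d→b15/s1 MISS; vc=[]
#1 0x3f→b15/s1 L1-HIT; vc=[]
#2 0x3f→b15/s1 L1-HIT; vc=[]
#3 0x1f→b7/s1 MISS; vc=[15]
#4 0x1e→b7/s1 L1-HIT; vc=[15]
#5 0x1f→b7/s1 L1-HIT; vc=[15]
#6 0x1f→b7/s1 L1-HIT; vc=[15]
#7 0x3e→b15/s1 VC-HIT; vc=[7]
#8 0x3d→b15/s1 L1-HIT; vc=[7]
#9 0x1d→b7/s1 VC-HIT; vc=[15]
#10 0x1c→b7/s1 L1-HIT; vc=[15]
#11 0x3e→b15/s1 VC-HIT; vc=[7]
#12 0x3e→b15/s1 L1-HIT; vc=[7]
#13 0x3c→b15/s1 L1-HIT; vc=[7]
#14 0x3e→b15/s1 L1-HIT; vc=[7]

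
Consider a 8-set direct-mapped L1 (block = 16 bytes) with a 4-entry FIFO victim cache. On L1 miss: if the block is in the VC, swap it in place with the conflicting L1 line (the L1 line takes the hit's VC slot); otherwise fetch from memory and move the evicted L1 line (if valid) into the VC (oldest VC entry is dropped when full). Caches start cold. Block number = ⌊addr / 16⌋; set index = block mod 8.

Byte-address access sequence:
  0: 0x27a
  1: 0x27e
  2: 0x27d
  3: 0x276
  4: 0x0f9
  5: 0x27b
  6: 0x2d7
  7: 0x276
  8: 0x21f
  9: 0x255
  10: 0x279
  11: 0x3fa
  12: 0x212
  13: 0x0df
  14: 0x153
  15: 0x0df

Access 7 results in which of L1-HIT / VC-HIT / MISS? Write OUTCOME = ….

OUTCOME = L1-HIT

#0 0x27a→b39/s7 MISS; vc=[]
#1 0x27e→b39/s7 L1-HIT; vc=[]
#2 0x27d→b39/s7 L1-HIT; vc=[]
#3 0x276→b39/s7 L1-HIT; vc=[]
#4 0xf9→b15/s7 MISS; vc=[39]
#5 0x27b→b39/s7 VC-HIT; vc=[15]
#6 0x2d7→b45/s5 MISS; vc=[15]
#7 0x276→b39/s7 L1-HIT; vc=[15]
#8 0x21f→b33/s1 MISS; vc=[15]
#9 0x255→b37/s5 MISS; vc=[15,45]
#10 0x279→b39/s7 L1-HIT; vc=[15,45]
#11 0x3fa→b63/s7 MISS; vc=[15,45,39]
#12 0x212→b33/s1 L1-HIT; vc=[15,45,39]
#13 0xdf→b13/s5 MISS; vc=[15,45,39,37]
#14 0x153→b21/s5 MISS; vc=[45,39,37,13]
#15 0xdf→b13/s5 VC-HIT; vc=[45,39,37,21]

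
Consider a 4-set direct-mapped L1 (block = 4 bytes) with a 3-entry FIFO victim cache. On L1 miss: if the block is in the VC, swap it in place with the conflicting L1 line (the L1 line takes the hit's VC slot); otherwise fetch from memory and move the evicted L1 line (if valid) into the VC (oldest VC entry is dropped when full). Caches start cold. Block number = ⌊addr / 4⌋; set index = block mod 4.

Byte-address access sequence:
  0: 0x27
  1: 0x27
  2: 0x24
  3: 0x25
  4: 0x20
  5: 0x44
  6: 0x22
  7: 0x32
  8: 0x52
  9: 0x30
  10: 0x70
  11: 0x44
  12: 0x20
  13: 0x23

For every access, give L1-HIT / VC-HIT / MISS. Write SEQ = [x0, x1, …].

#0 0x27→b9/s1 MISS; vc=[]
#1 0x27→b9/s1 L1-HIT; vc=[]
#2 0x24→b9/s1 L1-HIT; vc=[]
#3 0x25→b9/s1 L1-HIT; vc=[]
#4 0x20→b8/s0 MISS; vc=[]
#5 0x44→b17/s1 MISS; vc=[9]
#6 0x22→b8/s0 L1-HIT; vc=[9]
#7 0x32→b12/s0 MISS; vc=[9,8]
#8 0x52→b20/s0 MISS; vc=[9,8,12]
#9 0x30→b12/s0 VC-HIT; vc=[9,8,20]
#10 0x70→b28/s0 MISS; vc=[8,20,12]
#11 0x44→b17/s1 L1-HIT; vc=[8,20,12]
#12 0x20→b8/s0 VC-HIT; vc=[28,20,12]
#13 0x23→b8/s0 L1-HIT; vc=[28,20,12]

SEQ = [MISS, L1-HIT, L1-HIT, L1-HIT, MISS, MISS, L1-HIT, MISS, MISS, VC-HIT, MISS, L1-HIT, VC-HIT, L1-HIT]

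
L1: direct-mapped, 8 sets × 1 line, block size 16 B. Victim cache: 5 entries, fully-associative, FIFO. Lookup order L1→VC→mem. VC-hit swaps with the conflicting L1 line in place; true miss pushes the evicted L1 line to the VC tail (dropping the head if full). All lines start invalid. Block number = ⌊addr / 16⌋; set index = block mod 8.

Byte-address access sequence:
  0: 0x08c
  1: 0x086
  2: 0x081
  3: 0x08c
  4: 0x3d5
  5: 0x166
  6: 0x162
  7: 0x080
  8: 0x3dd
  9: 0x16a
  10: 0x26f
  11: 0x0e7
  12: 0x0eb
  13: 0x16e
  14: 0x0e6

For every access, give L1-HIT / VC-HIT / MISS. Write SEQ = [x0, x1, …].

  [0] addr=0x8c blk=8 s=0: MISS | VC []
  [1] addr=0x86 blk=8 s=0: L1-HIT | VC []
  [2] addr=0x81 blk=8 s=0: L1-HIT | VC []
  [3] addr=0x8c blk=8 s=0: L1-HIT | VC []
  [4] addr=0x3d5 blk=61 s=5: MISS | VC []
  [5] addr=0x166 blk=22 s=6: MISS | VC []
  [6] addr=0x162 blk=22 s=6: L1-HIT | VC []
  [7] addr=0x80 blk=8 s=0: L1-HIT | VC []
  [8] addr=0x3dd blk=61 s=5: L1-HIT | VC []
  [9] addr=0x16a blk=22 s=6: L1-HIT | VC []
  [10] addr=0x26f blk=38 s=6: MISS | VC [22]
  [11] addr=0xe7 blk=14 s=6: MISS | VC [22, 38]
  [12] addr=0xeb blk=14 s=6: L1-HIT | VC [22, 38]
  [13] addr=0x16e blk=22 s=6: VC-HIT | VC [14, 38]
  [14] addr=0xe6 blk=14 s=6: VC-HIT | VC [22, 38]

SEQ = [MISS, L1-HIT, L1-HIT, L1-HIT, MISS, MISS, L1-HIT, L1-HIT, L1-HIT, L1-HIT, MISS, MISS, L1-HIT, VC-HIT, VC-HIT]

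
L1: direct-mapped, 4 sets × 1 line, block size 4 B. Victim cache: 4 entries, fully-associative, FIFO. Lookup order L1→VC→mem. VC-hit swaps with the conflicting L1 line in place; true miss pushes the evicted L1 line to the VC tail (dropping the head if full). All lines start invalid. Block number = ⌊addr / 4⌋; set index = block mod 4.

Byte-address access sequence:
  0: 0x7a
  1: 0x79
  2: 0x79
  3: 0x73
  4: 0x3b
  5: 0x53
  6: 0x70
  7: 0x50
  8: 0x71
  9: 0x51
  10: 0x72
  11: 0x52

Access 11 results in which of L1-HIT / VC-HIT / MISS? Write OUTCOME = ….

OUTCOME = VC-HIT

0: 0x7a (blk 30, set 2) → MISS  vc=[]
1: 0x79 (blk 30, set 2) → L1-HIT  vc=[]
2: 0x79 (blk 30, set 2) → L1-HIT  vc=[]
3: 0x73 (blk 28, set 0) → MISS  vc=[]
4: 0x3b (blk 14, set 2) → MISS  vc=[30]
5: 0x53 (blk 20, set 0) → MISS  vc=[30, 28]
6: 0x70 (blk 28, set 0) → VC-HIT  vc=[30, 20]
7: 0x50 (blk 20, set 0) → VC-HIT  vc=[30, 28]
8: 0x71 (blk 28, set 0) → VC-HIT  vc=[30, 20]
9: 0x51 (blk 20, set 0) → VC-HIT  vc=[30, 28]
10: 0x72 (blk 28, set 0) → VC-HIT  vc=[30, 20]
11: 0x52 (blk 20, set 0) → VC-HIT  vc=[30, 28]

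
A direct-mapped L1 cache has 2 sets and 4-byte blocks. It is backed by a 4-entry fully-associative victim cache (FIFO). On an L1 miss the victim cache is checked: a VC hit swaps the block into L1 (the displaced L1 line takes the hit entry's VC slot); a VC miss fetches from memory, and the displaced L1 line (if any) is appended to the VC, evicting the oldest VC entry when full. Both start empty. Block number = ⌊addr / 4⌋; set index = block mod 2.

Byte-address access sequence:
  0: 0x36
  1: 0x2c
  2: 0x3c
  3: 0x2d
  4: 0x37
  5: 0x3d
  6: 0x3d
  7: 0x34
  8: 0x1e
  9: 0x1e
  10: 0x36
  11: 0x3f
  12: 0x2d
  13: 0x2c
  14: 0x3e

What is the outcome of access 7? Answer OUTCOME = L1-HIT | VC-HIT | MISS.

0: 0x36 (blk 13, set 1) → MISS  vc=[]
1: 0x2c (blk 11, set 1) → MISS  vc=[13]
2: 0x3c (blk 15, set 1) → MISS  vc=[13, 11]
3: 0x2d (blk 11, set 1) → VC-HIT  vc=[13, 15]
4: 0x37 (blk 13, set 1) → VC-HIT  vc=[11, 15]
5: 0x3d (blk 15, set 1) → VC-HIT  vc=[11, 13]
6: 0x3d (blk 15, set 1) → L1-HIT  vc=[11, 13]
7: 0x34 (blk 13, set 1) → VC-HIT  vc=[11, 15]
8: 0x1e (blk 7, set 1) → MISS  vc=[11, 15, 13]
9: 0x1e (blk 7, set 1) → L1-HIT  vc=[11, 15, 13]
10: 0x36 (blk 13, set 1) → VC-HIT  vc=[11, 15, 7]
11: 0x3f (blk 15, set 1) → VC-HIT  vc=[11, 13, 7]
12: 0x2d (blk 11, set 1) → VC-HIT  vc=[15, 13, 7]
13: 0x2c (blk 11, set 1) → L1-HIT  vc=[15, 13, 7]
14: 0x3e (blk 15, set 1) → VC-HIT  vc=[11, 13, 7]

OUTCOME = VC-HIT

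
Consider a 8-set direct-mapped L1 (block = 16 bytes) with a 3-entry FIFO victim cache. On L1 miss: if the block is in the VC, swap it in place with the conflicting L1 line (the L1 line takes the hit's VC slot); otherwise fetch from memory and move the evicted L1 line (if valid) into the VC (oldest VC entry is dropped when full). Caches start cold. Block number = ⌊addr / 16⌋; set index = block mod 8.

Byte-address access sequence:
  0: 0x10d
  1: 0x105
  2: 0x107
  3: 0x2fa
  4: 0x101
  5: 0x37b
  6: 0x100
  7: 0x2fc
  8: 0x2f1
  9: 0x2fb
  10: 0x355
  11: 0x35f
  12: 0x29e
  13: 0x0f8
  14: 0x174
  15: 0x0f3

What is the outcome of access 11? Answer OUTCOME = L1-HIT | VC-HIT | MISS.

OUTCOME = L1-HIT

0: 0x10d (blk 16, set 0) → MISS  vc=[]
1: 0x105 (blk 16, set 0) → L1-HIT  vc=[]
2: 0x107 (blk 16, set 0) → L1-HIT  vc=[]
3: 0x2fa (blk 47, set 7) → MISS  vc=[]
4: 0x101 (blk 16, set 0) → L1-HIT  vc=[]
5: 0x37b (blk 55, set 7) → MISS  vc=[47]
6: 0x100 (blk 16, set 0) → L1-HIT  vc=[47]
7: 0x2fc (blk 47, set 7) → VC-HIT  vc=[55]
8: 0x2f1 (blk 47, set 7) → L1-HIT  vc=[55]
9: 0x2fb (blk 47, set 7) → L1-HIT  vc=[55]
10: 0x355 (blk 53, set 5) → MISS  vc=[55]
11: 0x35f (blk 53, set 5) → L1-HIT  vc=[55]
12: 0x29e (blk 41, set 1) → MISS  vc=[55]
13: 0xf8 (blk 15, set 7) → MISS  vc=[55, 47]
14: 0x174 (blk 23, set 7) → MISS  vc=[55, 47, 15]
15: 0xf3 (blk 15, set 7) → VC-HIT  vc=[55, 47, 23]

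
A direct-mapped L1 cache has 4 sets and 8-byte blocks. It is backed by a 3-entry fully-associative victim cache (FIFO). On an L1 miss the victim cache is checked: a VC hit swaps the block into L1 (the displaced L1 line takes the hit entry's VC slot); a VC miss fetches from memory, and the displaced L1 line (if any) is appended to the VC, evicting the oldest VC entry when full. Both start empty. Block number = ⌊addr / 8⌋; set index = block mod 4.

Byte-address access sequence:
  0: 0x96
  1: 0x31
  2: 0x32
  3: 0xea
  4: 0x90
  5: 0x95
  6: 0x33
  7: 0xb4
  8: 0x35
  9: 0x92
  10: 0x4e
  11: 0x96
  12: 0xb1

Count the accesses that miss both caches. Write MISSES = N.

  [0] addr=0x96 blk=18 s=2: MISS | VC []
  [1] addr=0x31 blk=6 s=2: MISS | VC [18]
  [2] addr=0x32 blk=6 s=2: L1-HIT | VC [18]
  [3] addr=0xea blk=29 s=1: MISS | VC [18]
  [4] addr=0x90 blk=18 s=2: VC-HIT | VC [6]
  [5] addr=0x95 blk=18 s=2: L1-HIT | VC [6]
  [6] addr=0x33 blk=6 s=2: VC-HIT | VC [18]
  [7] addr=0xb4 blk=22 s=2: MISS | VC [18, 6]
  [8] addr=0x35 blk=6 s=2: VC-HIT | VC [18, 22]
  [9] addr=0x92 blk=18 s=2: VC-HIT | VC [6, 22]
  [10] addr=0x4e blk=9 s=1: MISS | VC [6, 22, 29]
  [11] addr=0x96 blk=18 s=2: L1-HIT | VC [6, 22, 29]
  [12] addr=0xb1 blk=22 s=2: VC-HIT | VC [6, 18, 29]

MISSES = 5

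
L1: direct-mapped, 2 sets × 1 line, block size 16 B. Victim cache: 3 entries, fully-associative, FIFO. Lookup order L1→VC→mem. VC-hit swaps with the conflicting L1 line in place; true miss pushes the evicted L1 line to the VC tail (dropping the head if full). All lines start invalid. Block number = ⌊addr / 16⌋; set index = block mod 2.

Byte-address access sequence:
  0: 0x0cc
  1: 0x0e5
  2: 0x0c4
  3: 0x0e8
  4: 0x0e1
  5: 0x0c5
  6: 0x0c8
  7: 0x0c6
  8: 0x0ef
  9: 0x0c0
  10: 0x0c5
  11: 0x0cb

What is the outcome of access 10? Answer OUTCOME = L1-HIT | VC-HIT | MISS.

0: 0xcc (blk 12, set 0) → MISS  vc=[]
1: 0xe5 (blk 14, set 0) → MISS  vc=[12]
2: 0xc4 (blk 12, set 0) → VC-HIT  vc=[14]
3: 0xe8 (blk 14, set 0) → VC-HIT  vc=[12]
4: 0xe1 (blk 14, set 0) → L1-HIT  vc=[12]
5: 0xc5 (blk 12, set 0) → VC-HIT  vc=[14]
6: 0xc8 (blk 12, set 0) → L1-HIT  vc=[14]
7: 0xc6 (blk 12, set 0) → L1-HIT  vc=[14]
8: 0xef (blk 14, set 0) → VC-HIT  vc=[12]
9: 0xc0 (blk 12, set 0) → VC-HIT  vc=[14]
10: 0xc5 (blk 12, set 0) → L1-HIT  vc=[14]
11: 0xcb (blk 12, set 0) → L1-HIT  vc=[14]

OUTCOME = L1-HIT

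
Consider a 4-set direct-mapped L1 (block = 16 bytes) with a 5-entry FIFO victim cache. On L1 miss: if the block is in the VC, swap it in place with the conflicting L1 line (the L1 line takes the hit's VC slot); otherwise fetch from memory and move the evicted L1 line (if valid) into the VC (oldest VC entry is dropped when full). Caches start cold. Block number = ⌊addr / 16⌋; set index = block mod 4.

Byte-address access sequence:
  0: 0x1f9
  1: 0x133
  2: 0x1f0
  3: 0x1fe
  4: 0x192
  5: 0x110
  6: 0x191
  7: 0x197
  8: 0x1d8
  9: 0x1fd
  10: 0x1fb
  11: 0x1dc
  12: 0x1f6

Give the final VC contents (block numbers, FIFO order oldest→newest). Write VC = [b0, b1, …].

0: 0x1f9 (blk 31, set 3) → MISS  vc=[]
1: 0x133 (blk 19, set 3) → MISS  vc=[31]
2: 0x1f0 (blk 31, set 3) → VC-HIT  vc=[19]
3: 0x1fe (blk 31, set 3) → L1-HIT  vc=[19]
4: 0x192 (blk 25, set 1) → MISS  vc=[19]
5: 0x110 (blk 17, set 1) → MISS  vc=[19, 25]
6: 0x191 (blk 25, set 1) → VC-HIT  vc=[19, 17]
7: 0x197 (blk 25, set 1) → L1-HIT  vc=[19, 17]
8: 0x1d8 (blk 29, set 1) → MISS  vc=[19, 17, 25]
9: 0x1fd (blk 31, set 3) → L1-HIT  vc=[19, 17, 25]
10: 0x1fb (blk 31, set 3) → L1-HIT  vc=[19, 17, 25]
11: 0x1dc (blk 29, set 1) → L1-HIT  vc=[19, 17, 25]
12: 0x1f6 (blk 31, set 3) → L1-HIT  vc=[19, 17, 25]

VC = [19, 17, 25]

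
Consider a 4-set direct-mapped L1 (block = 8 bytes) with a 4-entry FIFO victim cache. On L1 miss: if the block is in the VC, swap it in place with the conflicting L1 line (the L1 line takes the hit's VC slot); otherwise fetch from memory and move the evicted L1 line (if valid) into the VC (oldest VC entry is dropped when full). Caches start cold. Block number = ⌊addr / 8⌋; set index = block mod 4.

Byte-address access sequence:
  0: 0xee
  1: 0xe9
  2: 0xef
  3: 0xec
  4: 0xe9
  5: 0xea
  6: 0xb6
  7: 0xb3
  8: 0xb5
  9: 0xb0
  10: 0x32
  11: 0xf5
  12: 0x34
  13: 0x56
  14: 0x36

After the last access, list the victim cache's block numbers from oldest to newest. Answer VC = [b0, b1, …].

VC = [22, 30, 10]

  [0] addr=0xee blk=29 s=1: MISS | VC []
  [1] addr=0xe9 blk=29 s=1: L1-HIT | VC []
  [2] addr=0xef blk=29 s=1: L1-HIT | VC []
  [3] addr=0xec blk=29 s=1: L1-HIT | VC []
  [4] addr=0xe9 blk=29 s=1: L1-HIT | VC []
  [5] addr=0xea blk=29 s=1: L1-HIT | VC []
  [6] addr=0xb6 blk=22 s=2: MISS | VC []
  [7] addr=0xb3 blk=22 s=2: L1-HIT | VC []
  [8] addr=0xb5 blk=22 s=2: L1-HIT | VC []
  [9] addr=0xb0 blk=22 s=2: L1-HIT | VC []
  [10] addr=0x32 blk=6 s=2: MISS | VC [22]
  [11] addr=0xf5 blk=30 s=2: MISS | VC [22, 6]
  [12] addr=0x34 blk=6 s=2: VC-HIT | VC [22, 30]
  [13] addr=0x56 blk=10 s=2: MISS | VC [22, 30, 6]
  [14] addr=0x36 blk=6 s=2: VC-HIT | VC [22, 30, 10]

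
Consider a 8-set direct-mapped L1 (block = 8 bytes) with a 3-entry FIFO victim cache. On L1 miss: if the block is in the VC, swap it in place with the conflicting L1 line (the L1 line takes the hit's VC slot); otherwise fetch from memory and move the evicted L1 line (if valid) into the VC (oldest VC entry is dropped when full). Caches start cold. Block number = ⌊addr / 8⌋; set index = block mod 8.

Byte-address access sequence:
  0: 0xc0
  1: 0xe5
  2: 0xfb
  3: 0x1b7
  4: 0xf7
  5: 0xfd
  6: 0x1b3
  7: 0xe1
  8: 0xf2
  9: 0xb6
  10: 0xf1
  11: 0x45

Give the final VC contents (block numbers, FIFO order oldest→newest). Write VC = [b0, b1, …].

  [0] addr=0xc0 blk=24 s=0: MISS | VC []
  [1] addr=0xe5 blk=28 s=4: MISS | VC []
  [2] addr=0xfb blk=31 s=7: MISS | VC []
  [3] addr=0x1b7 blk=54 s=6: MISS | VC []
  [4] addr=0xf7 blk=30 s=6: MISS | VC [54]
  [5] addr=0xfd blk=31 s=7: L1-HIT | VC [54]
  [6] addr=0x1b3 blk=54 s=6: VC-HIT | VC [30]
  [7] addr=0xe1 blk=28 s=4: L1-HIT | VC [30]
  [8] addr=0xf2 blk=30 s=6: VC-HIT | VC [54]
  [9] addr=0xb6 blk=22 s=6: MISS | VC [54, 30]
  [10] addr=0xf1 blk=30 s=6: VC-HIT | VC [54, 22]
  [11] addr=0x45 blk=8 s=0: MISS | VC [54, 22, 24]

VC = [54, 22, 24]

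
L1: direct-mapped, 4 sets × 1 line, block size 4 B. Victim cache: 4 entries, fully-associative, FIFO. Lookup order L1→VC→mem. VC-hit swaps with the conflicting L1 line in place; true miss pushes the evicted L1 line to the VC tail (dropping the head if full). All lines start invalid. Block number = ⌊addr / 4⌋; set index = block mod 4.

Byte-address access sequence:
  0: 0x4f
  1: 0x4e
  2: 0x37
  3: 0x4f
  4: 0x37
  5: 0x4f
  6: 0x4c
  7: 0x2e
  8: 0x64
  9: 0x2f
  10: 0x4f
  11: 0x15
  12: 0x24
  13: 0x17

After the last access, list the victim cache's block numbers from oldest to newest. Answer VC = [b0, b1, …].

VC = [11, 13, 25, 9]

0: 0x4f (blk 19, set 3) → MISS  vc=[]
1: 0x4e (blk 19, set 3) → L1-HIT  vc=[]
2: 0x37 (blk 13, set 1) → MISS  vc=[]
3: 0x4f (blk 19, set 3) → L1-HIT  vc=[]
4: 0x37 (blk 13, set 1) → L1-HIT  vc=[]
5: 0x4f (blk 19, set 3) → L1-HIT  vc=[]
6: 0x4c (blk 19, set 3) → L1-HIT  vc=[]
7: 0x2e (blk 11, set 3) → MISS  vc=[19]
8: 0x64 (blk 25, set 1) → MISS  vc=[19, 13]
9: 0x2f (blk 11, set 3) → L1-HIT  vc=[19, 13]
10: 0x4f (blk 19, set 3) → VC-HIT  vc=[11, 13]
11: 0x15 (blk 5, set 1) → MISS  vc=[11, 13, 25]
12: 0x24 (blk 9, set 1) → MISS  vc=[11, 13, 25, 5]
13: 0x17 (blk 5, set 1) → VC-HIT  vc=[11, 13, 25, 9]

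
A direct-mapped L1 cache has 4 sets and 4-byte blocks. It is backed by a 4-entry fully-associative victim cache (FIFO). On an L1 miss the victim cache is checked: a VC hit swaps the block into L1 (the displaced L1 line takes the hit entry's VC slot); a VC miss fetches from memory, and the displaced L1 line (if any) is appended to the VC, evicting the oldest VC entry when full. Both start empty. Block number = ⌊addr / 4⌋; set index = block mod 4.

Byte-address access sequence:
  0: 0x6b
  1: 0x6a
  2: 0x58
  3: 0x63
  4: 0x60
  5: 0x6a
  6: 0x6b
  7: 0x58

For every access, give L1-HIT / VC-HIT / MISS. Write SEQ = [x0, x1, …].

  [0] addr=0x6b blk=26 s=2: MISS | VC []
  [1] addr=0x6a blk=26 s=2: L1-HIT | VC []
  [2] addr=0x58 blk=22 s=2: MISS | VC [26]
  [3] addr=0x63 blk=24 s=0: MISS | VC [26]
  [4] addr=0x60 blk=24 s=0: L1-HIT | VC [26]
  [5] addr=0x6a blk=26 s=2: VC-HIT | VC [22]
  [6] addr=0x6b blk=26 s=2: L1-HIT | VC [22]
  [7] addr=0x58 blk=22 s=2: VC-HIT | VC [26]

SEQ = [MISS, L1-HIT, MISS, MISS, L1-HIT, VC-HIT, L1-HIT, VC-HIT]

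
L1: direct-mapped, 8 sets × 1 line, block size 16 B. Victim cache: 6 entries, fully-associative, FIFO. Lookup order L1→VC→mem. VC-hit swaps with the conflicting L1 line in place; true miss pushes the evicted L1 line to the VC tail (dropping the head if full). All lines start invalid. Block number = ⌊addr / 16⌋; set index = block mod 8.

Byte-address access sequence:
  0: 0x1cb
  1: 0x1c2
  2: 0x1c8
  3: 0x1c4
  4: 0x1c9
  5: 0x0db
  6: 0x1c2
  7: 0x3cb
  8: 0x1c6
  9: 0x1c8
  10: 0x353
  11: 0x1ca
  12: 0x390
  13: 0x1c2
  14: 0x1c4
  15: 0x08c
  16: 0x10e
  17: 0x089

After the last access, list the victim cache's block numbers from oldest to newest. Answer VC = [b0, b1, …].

#0 0x1cb→b28/s4 MISS; vc=[]
#1 0x1c2→b28/s4 L1-HIT; vc=[]
#2 0x1c8→b28/s4 L1-HIT; vc=[]
#3 0x1c4→b28/s4 L1-HIT; vc=[]
#4 0x1c9→b28/s4 L1-HIT; vc=[]
#5 0xdb→b13/s5 MISS; vc=[]
#6 0x1c2→b28/s4 L1-HIT; vc=[]
#7 0x3cb→b60/s4 MISS; vc=[28]
#8 0x1c6→b28/s4 VC-HIT; vc=[60]
#9 0x1c8→b28/s4 L1-HIT; vc=[60]
#10 0x353→b53/s5 MISS; vc=[60,13]
#11 0x1ca→b28/s4 L1-HIT; vc=[60,13]
#12 0x390→b57/s1 MISS; vc=[60,13]
#13 0x1c2→b28/s4 L1-HIT; vc=[60,13]
#14 0x1c4→b28/s4 L1-HIT; vc=[60,13]
#15 0x8c→b8/s0 MISS; vc=[60,13]
#16 0x10e→b16/s0 MISS; vc=[60,13,8]
#17 0x89→b8/s0 VC-HIT; vc=[60,13,16]

VC = [60, 13, 16]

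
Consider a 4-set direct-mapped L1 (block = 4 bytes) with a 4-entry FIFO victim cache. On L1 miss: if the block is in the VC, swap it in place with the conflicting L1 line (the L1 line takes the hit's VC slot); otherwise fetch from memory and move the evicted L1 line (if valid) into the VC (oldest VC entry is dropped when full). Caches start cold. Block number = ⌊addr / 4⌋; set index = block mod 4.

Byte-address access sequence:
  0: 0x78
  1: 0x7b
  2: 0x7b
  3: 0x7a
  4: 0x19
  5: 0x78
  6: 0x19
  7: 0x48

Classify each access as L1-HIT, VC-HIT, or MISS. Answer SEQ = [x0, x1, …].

SEQ = [MISS, L1-HIT, L1-HIT, L1-HIT, MISS, VC-HIT, VC-HIT, MISS]

0: 0x78 (blk 30, set 2) → MISS  vc=[]
1: 0x7b (blk 30, set 2) → L1-HIT  vc=[]
2: 0x7b (blk 30, set 2) → L1-HIT  vc=[]
3: 0x7a (blk 30, set 2) → L1-HIT  vc=[]
4: 0x19 (blk 6, set 2) → MISS  vc=[30]
5: 0x78 (blk 30, set 2) → VC-HIT  vc=[6]
6: 0x19 (blk 6, set 2) → VC-HIT  vc=[30]
7: 0x48 (blk 18, set 2) → MISS  vc=[30, 6]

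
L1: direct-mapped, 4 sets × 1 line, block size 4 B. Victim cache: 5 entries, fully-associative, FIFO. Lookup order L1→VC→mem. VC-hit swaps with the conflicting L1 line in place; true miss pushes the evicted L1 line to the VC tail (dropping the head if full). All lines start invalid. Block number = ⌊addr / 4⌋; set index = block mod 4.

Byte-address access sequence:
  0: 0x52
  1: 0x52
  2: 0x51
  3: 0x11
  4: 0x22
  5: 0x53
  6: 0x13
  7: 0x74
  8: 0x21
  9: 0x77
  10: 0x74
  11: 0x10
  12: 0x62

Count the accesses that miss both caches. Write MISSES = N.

0: 0x52 (blk 20, set 0) → MISS  vc=[]
1: 0x52 (blk 20, set 0) → L1-HIT  vc=[]
2: 0x51 (blk 20, set 0) → L1-HIT  vc=[]
3: 0x11 (blk 4, set 0) → MISS  vc=[20]
4: 0x22 (blk 8, set 0) → MISS  vc=[20, 4]
5: 0x53 (blk 20, set 0) → VC-HIT  vc=[8, 4]
6: 0x13 (blk 4, set 0) → VC-HIT  vc=[8, 20]
7: 0x74 (blk 29, set 1) → MISS  vc=[8, 20]
8: 0x21 (blk 8, set 0) → VC-HIT  vc=[4, 20]
9: 0x77 (blk 29, set 1) → L1-HIT  vc=[4, 20]
10: 0x74 (blk 29, set 1) → L1-HIT  vc=[4, 20]
11: 0x10 (blk 4, set 0) → VC-HIT  vc=[8, 20]
12: 0x62 (blk 24, set 0) → MISS  vc=[8, 20, 4]

MISSES = 5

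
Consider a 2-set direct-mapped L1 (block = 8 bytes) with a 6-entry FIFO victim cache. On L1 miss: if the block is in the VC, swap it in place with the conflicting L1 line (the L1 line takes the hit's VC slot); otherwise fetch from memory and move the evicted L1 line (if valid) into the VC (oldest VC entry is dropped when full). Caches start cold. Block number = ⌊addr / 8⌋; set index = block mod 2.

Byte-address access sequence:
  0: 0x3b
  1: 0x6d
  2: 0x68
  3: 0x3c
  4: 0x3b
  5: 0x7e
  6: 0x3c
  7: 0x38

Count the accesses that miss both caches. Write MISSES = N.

  [0] addr=0x3b blk=7 s=1: MISS | VC []
  [1] addr=0x6d blk=13 s=1: MISS | VC [7]
  [2] addr=0x68 blk=13 s=1: L1-HIT | VC [7]
  [3] addr=0x3c blk=7 s=1: VC-HIT | VC [13]
  [4] addr=0x3b blk=7 s=1: L1-HIT | VC [13]
  [5] addr=0x7e blk=15 s=1: MISS | VC [13, 7]
  [6] addr=0x3c blk=7 s=1: VC-HIT | VC [13, 15]
  [7] addr=0x38 blk=7 s=1: L1-HIT | VC [13, 15]

MISSES = 3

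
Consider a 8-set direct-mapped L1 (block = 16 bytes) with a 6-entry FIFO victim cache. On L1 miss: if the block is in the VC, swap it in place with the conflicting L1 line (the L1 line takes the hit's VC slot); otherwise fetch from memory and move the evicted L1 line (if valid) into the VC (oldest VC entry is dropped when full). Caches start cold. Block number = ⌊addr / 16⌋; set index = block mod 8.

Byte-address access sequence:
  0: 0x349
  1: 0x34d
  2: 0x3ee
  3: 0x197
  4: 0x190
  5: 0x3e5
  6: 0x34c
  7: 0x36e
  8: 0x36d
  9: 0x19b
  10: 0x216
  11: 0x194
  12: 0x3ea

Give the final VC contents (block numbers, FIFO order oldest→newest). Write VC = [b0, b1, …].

VC = [54, 33]

  [0] addr=0x349 blk=52 s=4: MISS | VC []
  [1] addr=0x34d blk=52 s=4: L1-HIT | VC []
  [2] addr=0x3ee blk=62 s=6: MISS | VC []
  [3] addr=0x197 blk=25 s=1: MISS | VC []
  [4] addr=0x190 blk=25 s=1: L1-HIT | VC []
  [5] addr=0x3e5 blk=62 s=6: L1-HIT | VC []
  [6] addr=0x34c blk=52 s=4: L1-HIT | VC []
  [7] addr=0x36e blk=54 s=6: MISS | VC [62]
  [8] addr=0x36d blk=54 s=6: L1-HIT | VC [62]
  [9] addr=0x19b blk=25 s=1: L1-HIT | VC [62]
  [10] addr=0x216 blk=33 s=1: MISS | VC [62, 25]
  [11] addr=0x194 blk=25 s=1: VC-HIT | VC [62, 33]
  [12] addr=0x3ea blk=62 s=6: VC-HIT | VC [54, 33]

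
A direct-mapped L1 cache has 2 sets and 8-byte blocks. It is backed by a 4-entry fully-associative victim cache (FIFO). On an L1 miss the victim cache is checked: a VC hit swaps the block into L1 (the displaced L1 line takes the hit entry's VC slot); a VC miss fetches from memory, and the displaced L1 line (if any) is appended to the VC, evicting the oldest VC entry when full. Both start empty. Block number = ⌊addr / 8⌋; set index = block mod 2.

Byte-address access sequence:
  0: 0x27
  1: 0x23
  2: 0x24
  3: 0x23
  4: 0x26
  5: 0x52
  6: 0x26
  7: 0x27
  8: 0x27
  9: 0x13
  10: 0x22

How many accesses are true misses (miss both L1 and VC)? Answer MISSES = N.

MISSES = 3

  [0] addr=0x27 blk=4 s=0: MISS | VC []
  [1] addr=0x23 blk=4 s=0: L1-HIT | VC []
  [2] addr=0x24 blk=4 s=0: L1-HIT | VC []
  [3] addr=0x23 blk=4 s=0: L1-HIT | VC []
  [4] addr=0x26 blk=4 s=0: L1-HIT | VC []
  [5] addr=0x52 blk=10 s=0: MISS | VC [4]
  [6] addr=0x26 blk=4 s=0: VC-HIT | VC [10]
  [7] addr=0x27 blk=4 s=0: L1-HIT | VC [10]
  [8] addr=0x27 blk=4 s=0: L1-HIT | VC [10]
  [9] addr=0x13 blk=2 s=0: MISS | VC [10, 4]
  [10] addr=0x22 blk=4 s=0: VC-HIT | VC [10, 2]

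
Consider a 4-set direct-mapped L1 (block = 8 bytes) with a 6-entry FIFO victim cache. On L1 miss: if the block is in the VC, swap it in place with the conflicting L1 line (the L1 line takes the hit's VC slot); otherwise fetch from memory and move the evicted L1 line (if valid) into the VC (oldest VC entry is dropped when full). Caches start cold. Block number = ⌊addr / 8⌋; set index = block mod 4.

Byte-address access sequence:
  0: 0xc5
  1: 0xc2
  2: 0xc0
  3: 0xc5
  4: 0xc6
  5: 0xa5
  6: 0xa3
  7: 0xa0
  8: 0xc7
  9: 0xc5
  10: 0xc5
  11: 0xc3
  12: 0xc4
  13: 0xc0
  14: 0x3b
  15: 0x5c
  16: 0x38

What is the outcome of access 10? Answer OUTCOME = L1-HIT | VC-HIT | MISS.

OUTCOME = L1-HIT

  [0] addr=0xc5 blk=24 s=0: MISS | VC []
  [1] addr=0xc2 blk=24 s=0: L1-HIT | VC []
  [2] addr=0xc0 blk=24 s=0: L1-HIT | VC []
  [3] addr=0xc5 blk=24 s=0: L1-HIT | VC []
  [4] addr=0xc6 blk=24 s=0: L1-HIT | VC []
  [5] addr=0xa5 blk=20 s=0: MISS | VC [24]
  [6] addr=0xa3 blk=20 s=0: L1-HIT | VC [24]
  [7] addr=0xa0 blk=20 s=0: L1-HIT | VC [24]
  [8] addr=0xc7 blk=24 s=0: VC-HIT | VC [20]
  [9] addr=0xc5 blk=24 s=0: L1-HIT | VC [20]
  [10] addr=0xc5 blk=24 s=0: L1-HIT | VC [20]
  [11] addr=0xc3 blk=24 s=0: L1-HIT | VC [20]
  [12] addr=0xc4 blk=24 s=0: L1-HIT | VC [20]
  [13] addr=0xc0 blk=24 s=0: L1-HIT | VC [20]
  [14] addr=0x3b blk=7 s=3: MISS | VC [20]
  [15] addr=0x5c blk=11 s=3: MISS | VC [20, 7]
  [16] addr=0x38 blk=7 s=3: VC-HIT | VC [20, 11]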